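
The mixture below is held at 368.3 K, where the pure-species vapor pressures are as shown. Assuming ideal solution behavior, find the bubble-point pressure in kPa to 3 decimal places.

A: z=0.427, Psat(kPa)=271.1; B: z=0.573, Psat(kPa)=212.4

Pbub = 237.465 kPa

At the bubble point ψ → 0, so ΣzᵢKᵢ = 1 with Kᵢ = Pᵢˢᵃᵗ/P ⇒ P = ΣzᵢPᵢˢᵃᵗ.
P = 0.427·271.1 + 0.573·212.4 = 237.465 kPa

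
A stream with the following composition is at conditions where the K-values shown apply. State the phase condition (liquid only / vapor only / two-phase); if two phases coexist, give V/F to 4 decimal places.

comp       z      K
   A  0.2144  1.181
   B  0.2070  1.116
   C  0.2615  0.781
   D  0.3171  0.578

ΣzᵢKᵢ = 0.8717; Σzᵢ/Kᵢ = 1.2505.
Since ΣzᵢKᵢ < 1 the mixture is below its bubble point — single liquid phase.

liquid only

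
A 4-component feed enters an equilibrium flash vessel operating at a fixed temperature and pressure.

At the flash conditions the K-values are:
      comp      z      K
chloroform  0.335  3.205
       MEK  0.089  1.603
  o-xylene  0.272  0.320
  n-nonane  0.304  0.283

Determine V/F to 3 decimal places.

V/F = 0.281

Rachford–Rice: g(V/F) = Σ zᵢ(Kᵢ−1)/(1+V/F(Kᵢ−1)) = 0.
Feasibility: ΣzᵢKᵢ = 1.389, Σzᵢ/Kᵢ = 2.084 — both > 1, two phases present.
Newton iteration, V/F⁰ = 0.5:
  V/F = 0.500: g = -0.2275, g' = -1.056 → V/F = 0.285
  V/F = 0.285: g = -0.0036, g' = -1.079 → V/F = 0.281
Converged at V/F = 0.281.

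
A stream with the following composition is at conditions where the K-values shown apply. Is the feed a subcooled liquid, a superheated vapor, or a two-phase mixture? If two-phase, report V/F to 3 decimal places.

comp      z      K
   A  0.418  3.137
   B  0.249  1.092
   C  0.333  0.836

superheated vapor

ΣzᵢKᵢ = 1.862; Σzᵢ/Kᵢ = 0.760.
Since Σzᵢ/Kᵢ < 1 the mixture is above its dew point — single vapor phase.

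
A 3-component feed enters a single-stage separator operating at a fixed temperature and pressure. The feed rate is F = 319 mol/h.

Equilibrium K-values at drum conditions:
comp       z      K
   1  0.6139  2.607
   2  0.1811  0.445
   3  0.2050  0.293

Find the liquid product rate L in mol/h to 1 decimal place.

Let ψ = V/F and solve Σ zᵢ(Kᵢ−1)/(1+ψ(Kᵢ−1)) = 0.
g(0) = ΣzᵢKᵢ − 1 = 0.7411 and g(1) = 1 − Σzᵢ/Kᵢ = -0.3421, so a root lies in (0, 1).
Newton–Raphson from ψ = 0.5:
  ψ = 0.5000: g = 0.18371, g' = -0.8394 → ψ = 0.7189
  ψ = 0.7189: g = -0.00420, g' = -0.9194 → ψ = 0.7143
Converged at ψ = 0.7143.
Then V = ψ·F = 0.7143·319 = 227.9 mol/h and L = F − V = 91.1 mol/h.

L = 91.1 mol/h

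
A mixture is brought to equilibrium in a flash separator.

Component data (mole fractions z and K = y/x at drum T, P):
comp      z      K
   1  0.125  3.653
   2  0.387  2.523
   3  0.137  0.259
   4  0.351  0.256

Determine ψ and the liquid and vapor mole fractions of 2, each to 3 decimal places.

ψ = 0.410, x_2 = 0.238, y_2 = 0.601

Rachford–Rice: g(ψ) = Σ zᵢ(Kᵢ−1)/(1+ψ(Kᵢ−1)) = 0.
Feasibility: ΣzᵢKᵢ = 1.558, Σzᵢ/Kᵢ = 2.088 — both > 1, two phases present.
Newton iteration, ψ⁰ = 0.5:
  ψ = 0.500: g = -0.1000, g' = -1.134 → ψ = 0.412
  ψ = 0.412: g = -0.0020, g' = -1.100 → ψ = 0.410
Converged at ψ = 0.410.
Compositions from xᵢ = zᵢ/(1+ψ(Kᵢ−1)), yᵢ = Kᵢxᵢ:
  1: x = 0.060, y = 0.219
  2: x = 0.238, y = 0.601
  3: x = 0.197, y = 0.051
  4: x = 0.505, y = 0.129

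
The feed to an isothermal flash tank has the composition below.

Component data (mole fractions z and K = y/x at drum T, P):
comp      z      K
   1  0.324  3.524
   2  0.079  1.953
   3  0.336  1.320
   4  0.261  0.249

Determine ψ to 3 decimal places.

Rachford–Rice: g(ψ) = Σ zᵢ(Kᵢ−1)/(1+ψ(Kᵢ−1)) = 0.
Feasibility: ΣzᵢKᵢ = 1.805, Σzᵢ/Kᵢ = 1.435 — both > 1, two phases present.
Iterate (Newton) starting at ψ = 0.5:
  ψ = 0.500: g = 0.1913, g' = -0.839 → ψ = 0.728
  ψ = 0.728: g = -0.0125, g' = -1.020 → ψ = 0.716
Converged at ψ = 0.716.

ψ = 0.716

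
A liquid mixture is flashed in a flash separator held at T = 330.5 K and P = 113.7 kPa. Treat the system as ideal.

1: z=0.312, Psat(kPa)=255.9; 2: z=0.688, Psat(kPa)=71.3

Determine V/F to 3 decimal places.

Raoult's law: Kᵢ = Pᵢˢᵃᵗ/P = Pᵢˢᵃᵗ/113.7.
  K_1 = 255.9/113.7 = 2.25066, K_2 = 71.3/113.7 = 0.62709
Material balance + equilibrium reduce to Σ zᵢ(Kᵢ−1)/(1+V/F(Kᵢ−1)) = 0.
g(0) = ΣzᵢKᵢ − 1 = 0.134 and g(1) = 1 − Σzᵢ/Kᵢ = -0.236, so a root lies in (0, 1).
Newton iteration, V/F⁰ = 0.4:
  V/F = 0.400: g = -0.0415, g' = -0.349 → V/F = 0.281
  V/F = 0.281: g = 0.0021, g' = -0.386 → V/F = 0.287
Converged at V/F = 0.287.

V/F = 0.287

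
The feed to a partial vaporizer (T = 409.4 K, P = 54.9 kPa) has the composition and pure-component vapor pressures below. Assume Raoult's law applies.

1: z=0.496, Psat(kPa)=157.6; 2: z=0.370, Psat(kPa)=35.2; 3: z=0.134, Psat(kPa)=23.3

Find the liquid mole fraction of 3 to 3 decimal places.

Raoult's law: Kᵢ = Pᵢˢᵃᵗ/P = Pᵢˢᵃᵗ/54.9.
  K_1 = 157.6/54.9 = 2.87067, K_2 = 35.2/54.9 = 0.64117, K_3 = 23.3/54.9 = 0.42441
Newton–Raphson from V/F = 0.5:
  V/F = 0.500: g = 0.2093, g' = -0.622 → V/F = 0.837
  V/F = 0.837: g = 0.0232, g' = -0.526 → V/F = 0.881
Converged at V/F = 0.881.
Compositions from xᵢ = zᵢ/(1+V/F(Kᵢ−1)), yᵢ = Kᵢxᵢ:
  1: x = 0.187, y = 0.538
  2: x = 0.541, y = 0.347
  3: x = 0.272, y = 0.115

x_3 = 0.272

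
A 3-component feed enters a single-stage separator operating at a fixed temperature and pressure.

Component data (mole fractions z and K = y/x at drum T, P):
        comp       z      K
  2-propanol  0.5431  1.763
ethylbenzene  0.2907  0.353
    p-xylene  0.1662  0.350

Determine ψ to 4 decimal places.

Material balance + equilibrium reduce to Σ zᵢ(Kᵢ−1)/(1+ψ(Kᵢ−1)) = 0.
Feasibility: ΣzᵢKᵢ = 1.1183, Σzᵢ/Kᵢ = 1.6064 — both > 1, two phases present.
Newton iteration, ψ⁰ = 0.56:
  ψ = 0.5600: g = -0.17448, g' = -0.6281 → ψ = 0.2822
  ψ = 0.2822: g = -0.02142, g' = -0.5015 → ψ = 0.2395
  ψ = 0.2395: g = -0.00015, g' = -0.4949 → ψ = 0.2392
Converged at ψ = 0.2392.

ψ = 0.2392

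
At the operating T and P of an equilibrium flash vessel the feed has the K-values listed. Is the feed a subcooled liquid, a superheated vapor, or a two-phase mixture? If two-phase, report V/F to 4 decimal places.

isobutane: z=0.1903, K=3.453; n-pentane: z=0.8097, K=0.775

ΣzᵢKᵢ = 1.2846; Σzᵢ/Kᵢ = 1.0999.
Both exceed 1, so a two-phase solution exists.
Material balance + equilibrium reduce to Σ zᵢ(Kᵢ−1)/(1+ψ(Kᵢ−1)) = 0.
Binary case is linear: z₁(K₁−1)(1+ψ(K₂−1)) + z₂(K₂−1)(1+ψ(K₁−1)) = 0
⇒ ψ = [z₁(K₁−1)+z₂(K₂−1)] / [−(K₁−1)(K₂−1)] = 0.28462/0.55192 = 0.5157

two-phase, V/F = 0.5157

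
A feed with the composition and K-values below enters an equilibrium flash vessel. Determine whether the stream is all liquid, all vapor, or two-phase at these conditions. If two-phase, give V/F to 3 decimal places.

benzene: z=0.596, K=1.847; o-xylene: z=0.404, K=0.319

ΣzᵢKᵢ = 1.230; Σzᵢ/Kᵢ = 1.589.
Both exceed 1, so a two-phase solution exists.
Material balance + equilibrium reduce to Σ zᵢ(Kᵢ−1)/(1+ψ(Kᵢ−1)) = 0.
Binary case is linear: z₁(K₁−1)(1+ψ(K₂−1)) + z₂(K₂−1)(1+ψ(K₁−1)) = 0
⇒ ψ = [z₁(K₁−1)+z₂(K₂−1)] / [−(K₁−1)(K₂−1)] = 0.2297/0.5768 = 0.398

two-phase, V/F = 0.398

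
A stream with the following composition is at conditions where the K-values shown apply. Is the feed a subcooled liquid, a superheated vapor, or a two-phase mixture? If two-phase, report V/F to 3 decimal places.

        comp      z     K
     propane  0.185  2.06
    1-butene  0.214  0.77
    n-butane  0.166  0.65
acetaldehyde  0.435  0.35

subcooled liquid

ΣzᵢKᵢ = 0.806; Σzᵢ/Kᵢ = 1.866.
Since ΣzᵢKᵢ < 1 the mixture is below its bubble point — single liquid phase.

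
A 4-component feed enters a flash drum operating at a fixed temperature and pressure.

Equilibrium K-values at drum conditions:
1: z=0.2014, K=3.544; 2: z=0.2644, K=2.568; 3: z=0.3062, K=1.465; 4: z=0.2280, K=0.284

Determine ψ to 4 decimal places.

ψ = 0.8730

Let ψ = V/F and solve Σ zᵢ(Kᵢ−1)/(1+ψ(Kᵢ−1)) = 0.
g(0) = ΣzᵢKᵢ − 1 = 0.9061 and g(1) = 1 − Σzᵢ/Kᵢ = -0.1716, so a root lies in (0, 1).
Newton iteration, ψ⁰ = 0.5:
  ψ = 0.5000: g = 0.31914, g' = -0.7839 → ψ = 0.9071
  ψ = 0.9071: g = -0.03955, g' = -1.2140 → ψ = 0.8745
  ψ = 0.8745: g = -0.00174, g' = -1.1108 → ψ = 0.8730
Converged at ψ = 0.8730.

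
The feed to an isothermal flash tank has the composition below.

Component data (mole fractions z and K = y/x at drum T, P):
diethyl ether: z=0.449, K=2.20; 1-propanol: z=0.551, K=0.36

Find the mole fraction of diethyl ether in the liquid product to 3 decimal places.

Rachford–Rice: g(ψ) = Σ zᵢ(Kᵢ−1)/(1+ψ(Kᵢ−1)) = 0.
Feasibility: ΣzᵢKᵢ = 1.186, Σzᵢ/Kᵢ = 1.735 — both > 1, two phases present.
Binary case is linear: z₁(K₁−1)(1+ψ(K₂−1)) + z₂(K₂−1)(1+ψ(K₁−1)) = 0
⇒ ψ = [z₁(K₁−1)+z₂(K₂−1)] / [−(K₁−1)(K₂−1)] = 0.1862/0.7680 = 0.242
Compositions from xᵢ = zᵢ/(1+ψ(Kᵢ−1)), yᵢ = Kᵢxᵢ:
  diethyl ether: x = 0.348, y = 0.765
  1-propanol: x = 0.652, y = 0.235

x_diethyl ether = 0.348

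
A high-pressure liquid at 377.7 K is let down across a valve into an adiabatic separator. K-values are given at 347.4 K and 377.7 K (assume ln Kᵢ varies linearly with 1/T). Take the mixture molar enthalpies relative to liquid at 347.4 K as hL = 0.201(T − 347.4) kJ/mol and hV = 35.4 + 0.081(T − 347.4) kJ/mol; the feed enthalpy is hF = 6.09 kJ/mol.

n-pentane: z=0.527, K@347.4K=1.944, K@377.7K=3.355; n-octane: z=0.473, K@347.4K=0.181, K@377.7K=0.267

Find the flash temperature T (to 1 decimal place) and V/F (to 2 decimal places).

Adiabatic flash: solve Rachford–Rice at each trial T, then check hF = ψ·hV(T) + (1−ψ)·hL(T).
  T = 347.4 K: K = (1.944, 0.181), RR gives ψ = 0.142, H_out = 5.041 kJ/mol
  T = 377.7 K: K = (3.355, 0.267), RR gives ψ = 0.518, H_out = 22.548 kJ/mol
  T = 362.5 K: K = (2.581, 0.221), RR gives ψ = 0.378, H_out = 15.722 kJ/mol
  T = 354.9 K: K = (2.245, 0.201), RR gives ψ = 0.279, H_out = 11.137 kJ/mol
  T = 351.1 K: K = (2.088, 0.190), RR gives ψ = 0.216, H_out = 8.310 kJ/mol
  T = 349.2 K: K = (2.013, 0.186), RR gives ψ = 0.180, H_out = 6.706 kJ/mol
Linear interpolation between T = 347.4 (H_out = 5.041) and T = 349.2 (H_out = 6.706) on hF = 6.09 gives T ≈ 348.5 K, at which ψ = 0.17.

T = 348.5 K, V/F = 0.17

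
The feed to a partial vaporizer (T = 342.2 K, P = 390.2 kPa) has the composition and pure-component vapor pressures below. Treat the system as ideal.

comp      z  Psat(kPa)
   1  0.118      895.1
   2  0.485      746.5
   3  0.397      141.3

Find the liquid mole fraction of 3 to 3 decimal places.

x_3 = 0.606

Raoult's law: Kᵢ = Pᵢˢᵃᵗ/P = Pᵢˢᵃᵗ/390.2.
  K_1 = 895.1/390.2 = 2.29395, K_2 = 746.5/390.2 = 1.91312, K_3 = 141.3/390.2 = 0.36212
Material balance + equilibrium reduce to Σ zᵢ(Kᵢ−1)/(1+β(Kᵢ−1)) = 0.
Feasibility: ΣzᵢKᵢ = 1.342, Σzᵢ/Kᵢ = 1.401 — both > 1, two phases present.
Newton iteration, β⁰ = 0.53:
  β = 0.530: g = 0.0064, g' = -0.622 → β = 0.540
Converged at β = 0.540.
Compositions from xᵢ = zᵢ/(1+β(Kᵢ−1)), yᵢ = Kᵢxᵢ:
  1: x = 0.069, y = 0.159
  2: x = 0.325, y = 0.621
  3: x = 0.606, y = 0.219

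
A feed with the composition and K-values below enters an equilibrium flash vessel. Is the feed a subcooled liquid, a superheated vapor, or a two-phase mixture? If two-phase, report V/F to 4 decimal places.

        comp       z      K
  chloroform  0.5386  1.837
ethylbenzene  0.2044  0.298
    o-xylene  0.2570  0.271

ΣzᵢKᵢ = 1.1200; Σzᵢ/Kᵢ = 1.9274.
Both exceed 1, so a two-phase solution exists.
Iterate (Newton) starting at ψ = 0.5:
  ψ = 0.5000: g = -0.19810, g' = -0.7649 → ψ = 0.2410
  ψ = 0.2410: g = -0.02486, g' = -0.6082 → ψ = 0.2001
  ψ = 0.2001: g = -0.00017, g' = -0.6004 → ψ = 0.1998
Converged at ψ = 0.1998.

two-phase, V/F = 0.1998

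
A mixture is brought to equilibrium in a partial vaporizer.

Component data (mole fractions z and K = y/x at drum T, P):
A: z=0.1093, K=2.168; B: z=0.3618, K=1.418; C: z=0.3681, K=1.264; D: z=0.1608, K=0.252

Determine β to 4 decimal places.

β = 0.7324

Rachford–Rice: g(β) = Σ zᵢ(Kᵢ−1)/(1+β(Kᵢ−1)) = 0.
g(0) = ΣzᵢKᵢ − 1 = 0.2558 and g(1) = 1 − Σzᵢ/Kᵢ = -0.2349, so a root lies in (0, 1).
Newton iteration, β⁰ = 0.63:
  β = 0.6300: g = 0.04910, g' = -0.4297 → β = 0.7443
  β = 0.7443: g = -0.00647, g' = -0.5552 → β = 0.7326
  β = 0.7326: g = -0.00010, g' = -0.5387 → β = 0.7324
Converged at β = 0.7324.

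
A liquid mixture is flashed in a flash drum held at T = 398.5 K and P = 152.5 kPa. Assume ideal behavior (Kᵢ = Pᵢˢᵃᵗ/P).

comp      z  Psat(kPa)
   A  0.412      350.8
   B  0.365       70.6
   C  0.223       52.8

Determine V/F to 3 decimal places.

V/F = 0.255

Raoult's law: Kᵢ = Pᵢˢᵃᵗ/P = Pᵢˢᵃᵗ/152.5.
  K_A = 350.8/152.5 = 2.30033, K_B = 70.6/152.5 = 0.46295, K_C = 52.8/152.5 = 0.34623
Rachford–Rice: g(V/F) = Σ zᵢ(Kᵢ−1)/(1+V/F(Kᵢ−1)) = 0.
Feasibility: ΣzᵢKᵢ = 1.194, Σzᵢ/Kᵢ = 1.612 — both > 1, two phases present.
Iterate (Newton) starting at V/F = 0.65:
  V/F = 0.650: g = -0.2643, g' = -0.741 → V/F = 0.293
  V/F = 0.293: g = -0.0253, g' = -0.659 → V/F = 0.255
Converged at V/F = 0.255.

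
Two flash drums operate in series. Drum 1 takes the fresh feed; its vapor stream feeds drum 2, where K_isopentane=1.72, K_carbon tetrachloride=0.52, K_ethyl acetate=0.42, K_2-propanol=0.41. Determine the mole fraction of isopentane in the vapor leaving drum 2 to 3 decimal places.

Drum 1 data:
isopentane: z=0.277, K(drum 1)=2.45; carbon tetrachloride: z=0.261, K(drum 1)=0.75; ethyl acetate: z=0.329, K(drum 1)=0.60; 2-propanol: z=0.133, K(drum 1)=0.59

y_isopentane (drum 2) = 0.739

Drum 1:
Newton iteration, ψ₁⁰ = 0.68:
  ψ₁ = 0.680: g = -0.1328, g' = -0.314 → ψ₁ = 0.257
  ψ₁ = 0.257: g = 0.0154, g' = -0.421 → ψ₁ = 0.293
  ψ₁ = 0.293: g = 0.0004, g' = -0.402 → ψ₁ = 0.294
Converged at ψ₁ = 0.294.
Drum-1 compositions:
  isopentane: x = 0.194, y = 0.476
  carbon tetrachloride: x = 0.282, y = 0.211
  ethyl acetate: x = 0.373, y = 0.224
  2-propanol: x = 0.151, y = 0.089
Drum-2 feed = drum-1 vapor: z₂ = (0.4758, 0.2113, 0.2237, 0.0892).
Drum 2:
Material balance + equilibrium reduce to Σ zᵢ(Kᵢ−1)/(1+ψ₂(Kᵢ−1)) = 0.
g(0) = ΣzᵢKᵢ − 1 = 0.059 and g(1) = 1 − Σzᵢ/Kᵢ = -0.433, so a root lies in (0, 1).
Newton iteration, ψ₂⁰ = 0.5:
  ψ₂ = 0.500: g = -0.1390, g' = -0.429 → ψ₂ = 0.176
  ψ₂ = 0.176: g = -0.0101, g' = -0.384 → ψ₂ = 0.150
Converged at ψ₂ = 0.150.
  isopentane: x = 0.429, y = 0.739
  carbon tetrachloride: x = 0.228, y = 0.118
  ethyl acetate: x = 0.245, y = 0.103
  2-propanol: x = 0.098, y = 0.040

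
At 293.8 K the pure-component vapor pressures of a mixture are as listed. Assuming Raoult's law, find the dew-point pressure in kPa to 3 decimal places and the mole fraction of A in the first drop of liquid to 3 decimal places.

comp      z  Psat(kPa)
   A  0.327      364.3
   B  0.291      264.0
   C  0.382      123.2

Pdew = 196.058 kPa, x_A = 0.176

At the dew point ψ → 1, so Σzᵢ/Kᵢ = 1 with Kᵢ = Pᵢˢᵃᵗ/P ⇒ 1/P = Σzᵢ/Pᵢˢᵃᵗ.
1/P = 0.327/364.3 + 0.291/264.0 + 0.382/123.2 = 0.005101 ⇒ P = 196.058 kPa
xᵢ = zᵢP/Pᵢˢᵃᵗ ⇒ x_A = 0.327·196.058/364.3 = 0.176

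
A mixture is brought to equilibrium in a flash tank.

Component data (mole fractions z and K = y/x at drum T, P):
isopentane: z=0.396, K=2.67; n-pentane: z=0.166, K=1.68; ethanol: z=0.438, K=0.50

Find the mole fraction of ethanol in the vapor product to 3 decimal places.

y_ethanol = 0.360

Rachford–Rice: g(V/F) = Σ zᵢ(Kᵢ−1)/(1+V/F(Kᵢ−1)) = 0.
g(0) = ΣzᵢKᵢ − 1 = 0.555 and g(1) = 1 − Σzᵢ/Kᵢ = -0.123, so a root lies in (0, 1).
Newton iteration, V/F⁰ = 0.55:
  V/F = 0.550: g = 0.1248, g' = -0.549 → V/F = 0.777
  V/F = 0.777: g = 0.0034, g' = -0.535 → V/F = 0.784
Converged at V/F = 0.784.
Compositions from xᵢ = zᵢ/(1+V/F(Kᵢ−1)), yᵢ = Kᵢxᵢ:
  isopentane: x = 0.172, y = 0.458
  n-pentane: x = 0.108, y = 0.182
  ethanol: x = 0.720, y = 0.360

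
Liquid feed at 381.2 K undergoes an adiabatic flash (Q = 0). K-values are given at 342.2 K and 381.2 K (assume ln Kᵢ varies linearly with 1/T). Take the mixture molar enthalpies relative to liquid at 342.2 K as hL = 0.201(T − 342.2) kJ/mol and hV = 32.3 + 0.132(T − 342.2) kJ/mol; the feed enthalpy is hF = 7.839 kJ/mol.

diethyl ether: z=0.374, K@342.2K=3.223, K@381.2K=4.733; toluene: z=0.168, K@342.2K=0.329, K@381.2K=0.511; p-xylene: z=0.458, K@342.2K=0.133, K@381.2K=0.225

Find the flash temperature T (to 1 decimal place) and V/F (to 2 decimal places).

Adiabatic flash: solve Rachford–Rice at each trial T, then check hF = ψ·hV(T) + (1−ψ)·hL(T).
  T = 342.2 K: K = (3.223, 0.329, 0.133), RR gives ψ = 0.177, H_out = 5.710 kJ/mol
  T = 381.2 K: K = (4.733, 0.511, 0.225), RR gives ψ = 0.362, H_out = 18.569 kJ/mol
  T = 361.7 K: K = (3.946, 0.415, 0.175), RR gives ψ = 0.277, H_out = 12.494 kJ/mol
  T = 351.9 K: K = (3.575, 0.370, 0.153), RR gives ψ = 0.230, H_out = 9.214 kJ/mol
  T = 347.0 K: K = (3.395, 0.349, 0.143), RR gives ψ = 0.204, H_out = 7.483 kJ/mol
  T = 349.4 K: K = (3.482, 0.360, 0.148), RR gives ψ = 0.217, H_out = 8.340 kJ/mol
Linear interpolation between T = 347.0 (H_out = 7.483) and T = 349.4 (H_out = 8.340) on hF = 7.839 gives T ≈ 348.0 K, at which ψ = 0.21.

T = 348.0 K, V/F = 0.21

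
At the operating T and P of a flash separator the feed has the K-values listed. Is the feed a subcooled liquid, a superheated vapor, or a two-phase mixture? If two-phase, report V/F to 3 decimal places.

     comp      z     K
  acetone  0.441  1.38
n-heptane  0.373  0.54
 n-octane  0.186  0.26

ΣzᵢKᵢ = 0.858; Σzᵢ/Kᵢ = 1.726.
Since ΣzᵢKᵢ < 1 the mixture is below its bubble point — single liquid phase.

subcooled liquid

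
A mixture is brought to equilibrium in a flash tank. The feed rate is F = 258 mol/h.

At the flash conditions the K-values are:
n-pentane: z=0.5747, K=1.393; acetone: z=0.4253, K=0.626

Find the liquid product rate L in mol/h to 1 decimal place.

L = 140.8 mol/h

Material balance + equilibrium reduce to Σ zᵢ(Kᵢ−1)/(1+ψ(Kᵢ−1)) = 0.
Feasibility: ΣzᵢKᵢ = 1.0668, Σzᵢ/Kᵢ = 1.0920 — both > 1, two phases present.
Binary case is linear: z₁(K₁−1)(1+ψ(K₂−1)) + z₂(K₂−1)(1+ψ(K₁−1)) = 0
⇒ ψ = [z₁(K₁−1)+z₂(K₂−1)] / [−(K₁−1)(K₂−1)] = 0.06679/0.14698 = 0.4544
Then V = ψ·F = 0.4544·258 = 117.2 mol/h and L = F − V = 140.8 mol/h.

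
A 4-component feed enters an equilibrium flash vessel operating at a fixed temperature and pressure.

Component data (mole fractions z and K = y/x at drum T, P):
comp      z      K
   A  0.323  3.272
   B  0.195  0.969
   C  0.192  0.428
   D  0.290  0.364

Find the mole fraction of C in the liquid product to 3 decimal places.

x_C = 0.246

Let ψ = V/F and solve Σ zᵢ(Kᵢ−1)/(1+ψ(Kᵢ−1)) = 0.
Feasibility: ΣzᵢKᵢ = 1.434, Σzᵢ/Kᵢ = 1.545 — both > 1, two phases present.
Newton iteration, ψ⁰ = 0.57:
  ψ = 0.570: g = -0.1387, g' = -0.744 → ψ = 0.384
  ψ = 0.384: g = 0.0014, g' = -0.785 → ψ = 0.385
Converged at ψ = 0.385.
Compositions from xᵢ = zᵢ/(1+ψ(Kᵢ−1)), yᵢ = Kᵢxᵢ:
  A: x = 0.172, y = 0.564
  B: x = 0.197, y = 0.191
  C: x = 0.246, y = 0.105
  D: x = 0.384, y = 0.140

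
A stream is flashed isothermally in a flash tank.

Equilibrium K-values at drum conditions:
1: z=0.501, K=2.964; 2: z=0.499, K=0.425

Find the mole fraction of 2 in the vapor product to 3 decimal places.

Newton–Raphson from β = 0.43:
  β = 0.430: g = 0.1523, g' = -0.859 → β = 0.607
  β = 0.607: g = 0.0079, g' = -0.791 → β = 0.617
Converged at β = 0.617.
Compositions from xᵢ = zᵢ/(1+β(Kᵢ−1)), yᵢ = Kᵢxᵢ:
  1: x = 0.226, y = 0.671
  2: x = 0.774, y = 0.329

y_2 = 0.329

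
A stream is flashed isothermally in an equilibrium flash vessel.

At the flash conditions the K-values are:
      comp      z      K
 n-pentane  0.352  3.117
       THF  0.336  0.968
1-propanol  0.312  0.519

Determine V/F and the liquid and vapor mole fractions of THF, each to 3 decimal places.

Material balance + equilibrium reduce to Σ zᵢ(Kᵢ−1)/(1+V/F(Kᵢ−1)) = 0.
Feasibility: ΣzᵢKᵢ = 1.584, Σzᵢ/Kᵢ = 1.061 — both > 1, two phases present.
Newton iteration, V/F⁰ = 0.5:
  V/F = 0.500: g = 0.1535, g' = -0.498 → V/F = 0.808
  V/F = 0.808: g = 0.0183, g' = -0.408 → V/F = 0.853
Converged at V/F = 0.853.
Compositions from xᵢ = zᵢ/(1+V/F(Kᵢ−1)), yᵢ = Kᵢxᵢ:
  n-pentane: x = 0.125, y = 0.391
  THF: x = 0.345, y = 0.334
  1-propanol: x = 0.529, y = 0.275

V/F = 0.853, x_THF = 0.345, y_THF = 0.334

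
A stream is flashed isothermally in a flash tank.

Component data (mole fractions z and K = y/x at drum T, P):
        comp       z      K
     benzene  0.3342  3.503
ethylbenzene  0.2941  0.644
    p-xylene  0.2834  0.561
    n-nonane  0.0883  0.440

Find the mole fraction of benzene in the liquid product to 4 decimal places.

Iterate (Newton) starting at β = 0.38:
  β = 0.3800: g = 0.09551, g' = -0.7232 → β = 0.5121
  β = 0.5121: g = 0.00876, g' = -0.6032 → β = 0.5266
  β = 0.5266: g = 0.00007, g' = -0.5942 → β = 0.5267
Converged at β = 0.5267.
Compositions from xᵢ = zᵢ/(1+β(Kᵢ−1)), yᵢ = Kᵢxᵢ:
  benzene: x = 0.1442, y = 0.5050
  ethylbenzene: x = 0.3620, y = 0.2331
  p-xylene: x = 0.3686, y = 0.2068
  n-nonane: x = 0.1252, y = 0.0551

x_benzene = 0.1442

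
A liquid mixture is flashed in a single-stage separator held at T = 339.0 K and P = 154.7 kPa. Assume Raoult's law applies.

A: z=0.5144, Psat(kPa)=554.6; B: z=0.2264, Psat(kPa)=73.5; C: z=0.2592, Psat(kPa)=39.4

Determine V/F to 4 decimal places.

Raoult's law: Kᵢ = Pᵢˢᵃᵗ/P = Pᵢˢᵃᵗ/154.7.
  K_A = 554.6/154.7 = 3.585003, K_B = 73.5/154.7 = 0.475113, K_C = 39.4/154.7 = 0.254686
Rachford–Rice: g(V/F) = Σ zᵢ(Kᵢ−1)/(1+V/F(Kᵢ−1)) = 0.
g(0) = ΣzᵢKᵢ − 1 = 1.0177 and g(1) = 1 − Σzᵢ/Kᵢ = -0.6377, so a root lies in (0, 1).
Newton–Raphson from V/F = 0.5:
  V/F = 0.5000: g = 0.11097, g' = -1.1346 → V/F = 0.5978
  V/F = 0.5978: g = 0.00081, g' = -1.1314 → V/F = 0.5985
Converged at V/F = 0.5985.

V/F = 0.5985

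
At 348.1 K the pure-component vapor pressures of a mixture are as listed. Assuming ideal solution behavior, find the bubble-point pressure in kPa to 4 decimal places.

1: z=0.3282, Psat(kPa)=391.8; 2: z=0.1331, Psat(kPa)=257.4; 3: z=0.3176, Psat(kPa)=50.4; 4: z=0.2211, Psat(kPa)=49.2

Pbub = 189.7339 kPa

At the bubble point ψ → 0, so ΣzᵢKᵢ = 1 with Kᵢ = Pᵢˢᵃᵗ/P ⇒ P = ΣzᵢPᵢˢᵃᵗ.
P = 0.3282·391.8 + 0.1331·257.4 + 0.3176·50.4 + 0.2211·49.2 = 189.7339 kPa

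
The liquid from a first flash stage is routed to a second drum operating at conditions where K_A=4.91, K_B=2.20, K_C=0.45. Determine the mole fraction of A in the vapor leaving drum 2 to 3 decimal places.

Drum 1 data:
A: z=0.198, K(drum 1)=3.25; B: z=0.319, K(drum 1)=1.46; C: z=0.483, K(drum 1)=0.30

Drum 1:
Let ψ₁ = V/F and solve Σ zᵢ(Kᵢ−1)/(1+ψ₁(Kᵢ−1)) = 0.
Check two-phase: ΣzᵢKᵢ = 1.254 > 1 and Σzᵢ/Kᵢ = 1.889 > 1, so g(0) = 0.254 > 0 and g(1) = -0.889 < 0.
Newton iteration, ψ₁⁰ = 0.5:
  ψ₁ = 0.500: g = -0.1912, g' = -0.827 → ψ₁ = 0.269
  ψ₁ = 0.269: g = -0.0082, g' = -0.802 → ψ₁ = 0.258
  ψ₁ = 0.258: g = 0.0000, g' = -0.807 → ψ₁ = 0.259
Converged at ψ₁ = 0.259.
Drum-1 compositions:
  A: x = 0.125, y = 0.407
  B: x = 0.285, y = 0.416
  C: x = 0.590, y = 0.177
Drum-2 feed = drum-1 liquid: z₂ = (0.1252, 0.2851, 0.5897).
Drum 2:
Rachford–Rice: g(ψ₂) = Σ zᵢ(Kᵢ−1)/(1+ψ₂(Kᵢ−1)) = 0.
Feasibility: ΣzᵢKᵢ = 1.507, Σzᵢ/Kᵢ = 1.466 — both > 1, two phases present.
Iterate (Newton) starting at ψ₂ = 0.5:
  ψ₂ = 0.500: g = -0.0679, g' = -0.719 → ψ₂ = 0.406
  ψ₂ = 0.406: g = 0.0020, g' = -0.768 → ψ₂ = 0.408
Converged at ψ₂ = 0.408.
  A: x = 0.048, y = 0.237
  B: x = 0.191, y = 0.421
  C: x = 0.760, y = 0.342

y_A (drum 2) = 0.237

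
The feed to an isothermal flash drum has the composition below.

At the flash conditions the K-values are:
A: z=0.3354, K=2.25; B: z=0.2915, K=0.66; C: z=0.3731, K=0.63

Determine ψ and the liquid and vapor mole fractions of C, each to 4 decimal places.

ψ = 0.4080, x_C = 0.4394, y_C = 0.2768

Rachford–Rice: g(ψ) = Σ zᵢ(Kᵢ−1)/(1+ψ(Kᵢ−1)) = 0.
g(0) = ΣzᵢKᵢ − 1 = 0.1821 and g(1) = 1 − Σzᵢ/Kᵢ = -0.1830, so a root lies in (0, 1).
Newton iteration, ψ⁰ = 0.56:
  ψ = 0.5600: g = -0.04993, g' = -0.3140 → ψ = 0.4010
  ψ = 0.4010: g = 0.00241, g' = -0.3481 → ψ = 0.4079
  ψ = 0.4079: g = 0.00001, g' = -0.3461 → ψ = 0.4080
Converged at ψ = 0.4080.
Compositions from xᵢ = zᵢ/(1+ψ(Kᵢ−1)), yᵢ = Kᵢxᵢ:
  A: x = 0.2221, y = 0.4998
  B: x = 0.3384, y = 0.2234
  C: x = 0.4394, y = 0.2768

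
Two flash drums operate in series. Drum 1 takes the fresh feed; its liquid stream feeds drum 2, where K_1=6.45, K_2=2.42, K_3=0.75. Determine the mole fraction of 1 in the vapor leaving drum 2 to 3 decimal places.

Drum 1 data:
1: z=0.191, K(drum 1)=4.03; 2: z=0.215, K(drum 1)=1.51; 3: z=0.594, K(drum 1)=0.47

y_1 (drum 2) = 0.118

Drum 1:
Material balance + equilibrium reduce to Σ zᵢ(Kᵢ−1)/(1+ψ₁(Kᵢ−1)) = 0.
Check two-phase: ΣzᵢKᵢ = 1.374 > 1 and Σzᵢ/Kᵢ = 1.454 > 1, so g(0) = 0.374 > 0 and g(1) = -0.454 < 0.
Newton iteration, ψ₁⁰ = 0.65:
  ψ₁ = 0.650: g = -0.2030, g' = -0.619 → ψ₁ = 0.322
  ψ₁ = 0.322: g = 0.0076, g' = -0.733 → ψ₁ = 0.332
Converged at ψ₁ = 0.332.
Drum-1 compositions:
  1: x = 0.095, y = 0.384
  2: x = 0.184, y = 0.278
  3: x = 0.721, y = 0.339
Drum-2 feed = drum-1 liquid: z₂ = (0.0952, 0.1838, 0.7210).
Drum 2:
Material balance + equilibrium reduce to Σ zᵢ(Kᵢ−1)/(1+ψ₂(Kᵢ−1)) = 0.
Check two-phase: ΣzᵢKᵢ = 1.599 > 1 and Σzᵢ/Kᵢ = 1.052 > 1, so g(0) = 0.599 > 0 and g(1) = -0.052 < 0.
Iterate (Newton) starting at ψ₂ = 0.5:
  ψ₂ = 0.500: g = 0.0859, g' = -0.389 → ψ₂ = 0.721
  ψ₂ = 0.721: g = 0.0144, g' = -0.274 → ψ₂ = 0.773
  ψ₂ = 0.773: g = 0.0004, g' = -0.257 → ψ₂ = 0.775
Converged at ψ₂ = 0.775.
  1: x = 0.018, y = 0.118
  2: x = 0.088, y = 0.212
  3: x = 0.894, y = 0.671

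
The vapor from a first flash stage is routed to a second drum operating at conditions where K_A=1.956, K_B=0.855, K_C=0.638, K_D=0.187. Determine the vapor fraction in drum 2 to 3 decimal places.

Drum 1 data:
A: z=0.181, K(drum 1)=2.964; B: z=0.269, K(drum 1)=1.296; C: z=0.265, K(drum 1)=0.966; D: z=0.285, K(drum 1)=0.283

Drum 1:
Let ψ₁ = V/F and solve Σ zᵢ(Kᵢ−1)/(1+ψ₁(Kᵢ−1)) = 0.
g(0) = ΣzᵢKᵢ − 1 = 0.222 and g(1) = 1 − Σzᵢ/Kᵢ = -0.550, so a root lies in (0, 1).
Iterate (Newton) starting at ψ₁ = 0.64:
  ψ₁ = 0.640: g = -0.1624, g' = -0.654 → ψ₁ = 0.392
  ψ₁ = 0.392: g = -0.0211, g' = -0.526 → ψ₁ = 0.352
Converged at ψ₁ = 0.352.
Drum-1 compositions:
  A: x = 0.107, y = 0.317
  B: x = 0.244, y = 0.316
  C: x = 0.268, y = 0.259
  D: x = 0.381, y = 0.108
Drum-2 feed = drum-1 vapor: z₂ = (0.3173, 0.3158, 0.2591, 0.1079).
Drum 2:
Iterate (Newton) starting at ψ₂ = 0.5:
  ψ₂ = 0.500: g = -0.1064, g' = -0.393 → ψ₂ = 0.230
  ψ₂ = 0.230: g = -0.0087, g' = -0.350 → ψ₂ = 0.205
Converged at ψ₂ = 0.205.
  A: x = 0.265, y = 0.519
  B: x = 0.325, y = 0.278
  C: x = 0.280, y = 0.179
  D: x = 0.129, y = 0.024

V/F (drum 2) = 0.205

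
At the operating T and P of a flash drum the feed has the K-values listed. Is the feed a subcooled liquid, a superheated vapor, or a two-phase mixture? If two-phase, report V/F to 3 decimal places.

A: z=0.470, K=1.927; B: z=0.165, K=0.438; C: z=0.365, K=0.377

two-phase, V/F = 0.206

ΣzᵢKᵢ = 1.116; Σzᵢ/Kᵢ = 1.589.
Both exceed 1, so a two-phase solution exists.
Let ψ = V/F and solve Σ zᵢ(Kᵢ−1)/(1+ψ(Kᵢ−1)) = 0.
Newton–Raphson from ψ = 0.5:
  ψ = 0.500: g = -0.1615, g' = -0.588 → ψ = 0.225
  ψ = 0.225: g = -0.0103, g' = -0.536 → ψ = 0.206
Converged at ψ = 0.206.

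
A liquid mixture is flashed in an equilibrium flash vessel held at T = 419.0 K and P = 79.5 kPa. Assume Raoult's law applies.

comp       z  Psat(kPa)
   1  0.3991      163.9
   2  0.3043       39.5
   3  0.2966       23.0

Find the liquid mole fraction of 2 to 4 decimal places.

x_2 = 0.3190

Raoult's law: Kᵢ = Pᵢˢᵃᵗ/P = Pᵢˢᵃᵗ/79.5.
  K_1 = 163.9/79.5 = 2.061635, K_2 = 39.5/79.5 = 0.496855, K_3 = 23.0/79.5 = 0.289308
Rachford–Rice: g(ψ) = Σ zᵢ(Kᵢ−1)/(1+ψ(Kᵢ−1)) = 0.
g(0) = ΣzᵢKᵢ − 1 = 0.0598 and g(1) = 1 − Σzᵢ/Kᵢ = -0.8312, so a root lies in (0, 1).
Newton iteration, ψ⁰ = 0.5:
  ψ = 0.5000: g = -0.25478, g' = -0.6900 → ψ = 0.1307
  ψ = 0.1307: g = -0.02421, g' = -0.6172 → ψ = 0.0915
  ψ = 0.0915: g = 0.00023, g' = -0.6297 → ψ = 0.0919
Converged at ψ = 0.0919.
Compositions from xᵢ = zᵢ/(1+ψ(Kᵢ−1)), yᵢ = Kᵢxᵢ:
  1: x = 0.3636, y = 0.7497
  2: x = 0.3190, y = 0.1585
  3: x = 0.3173, y = 0.0918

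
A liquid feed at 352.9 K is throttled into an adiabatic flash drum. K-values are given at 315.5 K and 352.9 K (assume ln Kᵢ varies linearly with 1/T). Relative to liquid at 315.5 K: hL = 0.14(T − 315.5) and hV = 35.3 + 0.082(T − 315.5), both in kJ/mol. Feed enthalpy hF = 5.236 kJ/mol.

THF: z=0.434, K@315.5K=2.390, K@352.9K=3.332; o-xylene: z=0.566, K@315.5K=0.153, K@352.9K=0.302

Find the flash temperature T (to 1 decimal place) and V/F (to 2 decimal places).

T = 319.0 K, V/F = 0.14

Adiabatic flash: solve Rachford–Rice at each trial T, then check hF = ψ·hV(T) + (1−ψ)·hL(T).
  T = 315.5 K: K = (2.390, 0.153), RR gives ψ = 0.105, H_out = 3.714 kJ/mol
  T = 352.9 K: K = (3.332, 0.302), RR gives ψ = 0.379, H_out = 17.795 kJ/mol
  T = 334.2 K: K = (2.848, 0.219), RR gives ψ = 0.250, H_out = 11.156 kJ/mol
  T = 324.9 K: K = (2.617, 0.184), RR gives ψ = 0.182, H_out = 7.640 kJ/mol
  T = 320.2 K: K = (2.503, 0.168), RR gives ψ = 0.145, H_out = 5.737 kJ/mol
  T = 317.9 K: K = (2.447, 0.161), RR gives ψ = 0.126, H_out = 4.764 kJ/mol
Linear interpolation between T = 317.9 (H_out = 4.764) and T = 320.2 (H_out = 5.737) on hF = 5.236 gives T ≈ 319.0 K, at which ψ = 0.14.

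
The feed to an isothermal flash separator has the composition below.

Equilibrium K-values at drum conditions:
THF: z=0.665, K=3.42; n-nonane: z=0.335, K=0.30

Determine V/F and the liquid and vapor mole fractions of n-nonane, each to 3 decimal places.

Rachford–Rice: g(V/F) = Σ zᵢ(Kᵢ−1)/(1+V/F(Kᵢ−1)) = 0.
Feasibility: ΣzᵢKᵢ = 2.375, Σzᵢ/Kᵢ = 1.311 — both > 1, two phases present.
Binary case is linear: z₁(K₁−1)(1+V/F(K₂−1)) + z₂(K₂−1)(1+V/F(K₁−1)) = 0
⇒ V/F = [z₁(K₁−1)+z₂(K₂−1)] / [−(K₁−1)(K₂−1)] = 1.3748/1.6940 = 0.812
Compositions from xᵢ = zᵢ/(1+V/F(Kᵢ−1)), yᵢ = Kᵢxᵢ:
  THF: x = 0.224, y = 0.767
  n-nonane: x = 0.776, y = 0.233

V/F = 0.812, x_n-nonane = 0.776, y_n-nonane = 0.233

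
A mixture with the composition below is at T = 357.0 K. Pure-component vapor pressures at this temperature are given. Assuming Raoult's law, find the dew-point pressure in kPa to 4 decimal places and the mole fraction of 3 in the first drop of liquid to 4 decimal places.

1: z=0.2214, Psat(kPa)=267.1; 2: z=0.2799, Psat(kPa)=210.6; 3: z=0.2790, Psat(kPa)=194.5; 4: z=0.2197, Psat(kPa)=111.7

At the dew point ψ → 1, so Σzᵢ/Kᵢ = 1 with Kᵢ = Pᵢˢᵃᵗ/P ⇒ 1/P = Σzᵢ/Pᵢˢᵃᵗ.
1/P = 0.2214/267.1 + 0.2799/210.6 + 0.2790/194.5 + 0.2197/111.7 = 0.0055593 ⇒ P = 179.8792 kPa
xᵢ = zᵢP/Pᵢˢᵃᵗ ⇒ x_3 = 0.2790·179.8792/194.5 = 0.2580

Pdew = 179.8792 kPa, x_3 = 0.2580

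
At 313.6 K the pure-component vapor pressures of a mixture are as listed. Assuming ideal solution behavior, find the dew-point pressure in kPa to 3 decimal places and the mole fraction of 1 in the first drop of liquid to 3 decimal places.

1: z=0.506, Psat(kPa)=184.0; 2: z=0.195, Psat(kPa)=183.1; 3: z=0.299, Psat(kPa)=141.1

Pdew = 168.519 kPa, x_1 = 0.463

At the dew point ψ → 1, so Σzᵢ/Kᵢ = 1 with Kᵢ = Pᵢˢᵃᵗ/P ⇒ 1/P = Σzᵢ/Pᵢˢᵃᵗ.
1/P = 0.506/184.0 + 0.195/183.1 + 0.299/141.1 = 0.005934 ⇒ P = 168.519 kPa
xᵢ = zᵢP/Pᵢˢᵃᵗ ⇒ x_1 = 0.506·168.519/184.0 = 0.463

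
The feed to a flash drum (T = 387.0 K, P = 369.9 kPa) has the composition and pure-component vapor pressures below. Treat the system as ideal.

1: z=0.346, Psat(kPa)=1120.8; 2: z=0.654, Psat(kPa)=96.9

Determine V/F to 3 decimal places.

Raoult's law: Kᵢ = Pᵢˢᵃᵗ/P = Pᵢˢᵃᵗ/369.9.
  K_1 = 1120.8/369.9 = 3.03001, K_2 = 96.9/369.9 = 0.26196
Newton iteration, V/F⁰ = 0.5:
  V/F = 0.500: g = -0.4164, g' = -1.246 → V/F = 0.166
  V/F = 0.166: g = -0.0245, g' = -1.261 → V/F = 0.146
  V/F = 0.146: g = 0.0003, g' = -1.295 → V/F = 0.147
Converged at V/F = 0.147.

V/F = 0.147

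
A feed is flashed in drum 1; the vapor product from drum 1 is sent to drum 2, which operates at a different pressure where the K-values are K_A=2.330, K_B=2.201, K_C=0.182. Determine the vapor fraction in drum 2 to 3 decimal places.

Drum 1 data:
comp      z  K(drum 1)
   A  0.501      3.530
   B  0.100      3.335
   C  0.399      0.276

V/F (drum 2) = 0.797

Drum 1:
Newton iteration, ψ₁⁰ = 0.6:
  ψ₁ = 0.600: g = 0.0899, g' = -1.254 → ψ₁ = 0.672
  ψ₁ = 0.672: g = -0.0019, g' = -1.315 → ψ₁ = 0.670
Converged at ψ₁ = 0.670.
Drum-1 compositions:
  A: x = 0.186, y = 0.656
  B: x = 0.039, y = 0.130
  C: x = 0.775, y = 0.214
Drum-2 feed = drum-1 vapor: z₂ = (0.6560, 0.1300, 0.2139).
Drum 2:
Newton iteration, ψ₂⁰ = 0.6:
  ψ₂ = 0.600: g = 0.2323, g' = -0.974 → ψ₂ = 0.838
  ψ₂ = 0.838: g = -0.0667, g' = -1.756 → ψ₂ = 0.800
  ψ₂ = 0.800: g = -0.0047, g' = -1.522 → ψ₂ = 0.797
Converged at ψ₂ = 0.797.
  A: x = 0.318, y = 0.742
  B: x = 0.066, y = 0.146
  C: x = 0.615, y = 0.112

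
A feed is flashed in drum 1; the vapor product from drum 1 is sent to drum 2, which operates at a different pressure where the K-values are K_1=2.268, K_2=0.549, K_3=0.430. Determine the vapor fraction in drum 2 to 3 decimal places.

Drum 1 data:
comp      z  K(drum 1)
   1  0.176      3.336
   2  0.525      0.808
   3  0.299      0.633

Drum 1:
Let ψ₁ = V/F and solve Σ zᵢ(Kᵢ−1)/(1+ψ₁(Kᵢ−1)) = 0.
Feasibility: ΣzᵢKᵢ = 1.201, Σzᵢ/Kᵢ = 1.175 — both > 1, two phases present.
Iterate (Newton) starting at ψ₁ = 0.54:
  ψ₁ = 0.540: g = -0.0675, g' = -0.275 → ψ₁ = 0.294
  ψ₁ = 0.294: g = 0.0139, g' = -0.410 → ψ₁ = 0.328
  ψ₁ = 0.328: g = 0.0005, g' = -0.382 → ψ₁ = 0.329
Converged at ψ₁ = 0.329.
Drum-1 compositions:
  1: x = 0.099, y = 0.332
  2: x = 0.560, y = 0.453
  3: x = 0.340, y = 0.215
Drum-2 feed = drum-1 vapor: z₂ = (0.3319, 0.4528, 0.2153).
Drum 2:
Newton iteration, ψ₂⁰ = 0.67:
  ψ₂ = 0.670: g = -0.2636, g' = -0.528 → ψ₂ = 0.171
  ψ₂ = 0.171: g = -0.0113, g' = -0.554 → ψ₂ = 0.150
  ψ₂ = 0.150: g = 0.0001, g' = -0.566 → ψ₂ = 0.151
Converged at ψ₂ = 0.151.
  1: x = 0.279, y = 0.632
  2: x = 0.486, y = 0.267
  3: x = 0.236, y = 0.101

V/F (drum 2) = 0.151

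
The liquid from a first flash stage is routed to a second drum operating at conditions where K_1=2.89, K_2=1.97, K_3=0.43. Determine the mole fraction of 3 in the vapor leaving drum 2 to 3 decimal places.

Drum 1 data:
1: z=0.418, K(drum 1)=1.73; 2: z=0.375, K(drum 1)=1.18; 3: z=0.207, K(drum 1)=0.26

y_3 (drum 2) = 0.300

Drum 1:
Let ψ₁ = V/F and solve Σ zᵢ(Kᵢ−1)/(1+ψ₁(Kᵢ−1)) = 0.
Feasibility: ΣzᵢKᵢ = 1.219, Σzᵢ/Kᵢ = 1.356 — both > 1, two phases present.
Iterate (Newton) starting at ψ₁ = 0.56:
  ψ₁ = 0.560: g = 0.0163, g' = -0.453 → ψ₁ = 0.596
  ψ₁ = 0.596: g = -0.0005, g' = -0.481 → ψ₁ = 0.595
Converged at ψ₁ = 0.595.
Drum-1 compositions:
  1: x = 0.291, y = 0.504
  2: x = 0.339, y = 0.400
  3: x = 0.370, y = 0.096
Drum-2 feed = drum-1 liquid: z₂ = (0.2914, 0.3387, 0.3699).
Drum 2:
Material balance + equilibrium reduce to Σ zᵢ(Kᵢ−1)/(1+ψ₂(Kᵢ−1)) = 0.
Check two-phase: ΣzᵢKᵢ = 1.669 > 1 and Σzᵢ/Kᵢ = 1.133 > 1, so g(0) = 0.669 > 0 and g(1) = -0.133 < 0.
Newton–Raphson from ψ₂ = 0.5:
  ψ₂ = 0.500: g = 0.2096, g' = -0.655 → ψ₂ = 0.820
  ψ₂ = 0.820: g = 0.0031, g' = -0.683 → ψ₂ = 0.825
Converged at ψ₂ = 0.825.
  1: x = 0.114, y = 0.329
  2: x = 0.188, y = 0.371
  3: x = 0.698, y = 0.300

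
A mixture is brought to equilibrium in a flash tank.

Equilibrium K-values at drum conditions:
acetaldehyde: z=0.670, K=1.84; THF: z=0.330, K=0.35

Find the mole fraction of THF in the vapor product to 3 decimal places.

y_THF = 0.197

Newton–Raphson from β = 0.5:
  β = 0.500: g = 0.0786, g' = -0.540 → β = 0.645
  β = 0.645: g = -0.0045, g' = -0.613 → β = 0.638
Converged at β = 0.638.
Compositions from xᵢ = zᵢ/(1+β(Kᵢ−1)), yᵢ = Kᵢxᵢ:
  acetaldehyde: x = 0.436, y = 0.803
  THF: x = 0.564, y = 0.197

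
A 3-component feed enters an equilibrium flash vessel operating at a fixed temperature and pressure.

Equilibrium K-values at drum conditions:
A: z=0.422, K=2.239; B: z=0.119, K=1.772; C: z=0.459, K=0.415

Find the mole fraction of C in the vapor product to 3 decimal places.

y_C = 0.273

Rachford–Rice: g(β) = Σ zᵢ(Kᵢ−1)/(1+β(Kᵢ−1)) = 0.
Feasibility: ΣzᵢKᵢ = 1.346, Σzᵢ/Kᵢ = 1.362 — both > 1, two phases present.
Iterate (Newton) starting at β = 0.54:
  β = 0.540: g = -0.0144, g' = -0.604 → β = 0.516
Converged at β = 0.516.
Compositions from xᵢ = zᵢ/(1+β(Kᵢ−1)), yᵢ = Kᵢxᵢ:
  A: x = 0.257, y = 0.576
  B: x = 0.085, y = 0.151
  C: x = 0.657, y = 0.273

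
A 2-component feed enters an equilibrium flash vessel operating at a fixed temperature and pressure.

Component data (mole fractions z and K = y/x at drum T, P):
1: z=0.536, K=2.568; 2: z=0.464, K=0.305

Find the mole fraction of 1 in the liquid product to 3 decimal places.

Material balance + equilibrium reduce to Σ zᵢ(Kᵢ−1)/(1+ψ(Kᵢ−1)) = 0.
g(0) = ΣzᵢKᵢ − 1 = 0.518 and g(1) = 1 − Σzᵢ/Kᵢ = -0.730, so a root lies in (0, 1).
Binary case is linear: z₁(K₁−1)(1+ψ(K₂−1)) + z₂(K₂−1)(1+ψ(K₁−1)) = 0
⇒ ψ = [z₁(K₁−1)+z₂(K₂−1)] / [−(K₁−1)(K₂−1)] = 0.5180/1.0898 = 0.475
Compositions from xᵢ = zᵢ/(1+ψ(Kᵢ−1)), yᵢ = Kᵢxᵢ:
  1: x = 0.307, y = 0.789
  2: x = 0.693, y = 0.211

x_1 = 0.307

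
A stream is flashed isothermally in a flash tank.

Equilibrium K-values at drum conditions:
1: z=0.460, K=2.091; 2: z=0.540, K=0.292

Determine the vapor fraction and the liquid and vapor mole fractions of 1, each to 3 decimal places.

Material balance + equilibrium reduce to Σ zᵢ(Kᵢ−1)/(1+ψ(Kᵢ−1)) = 0.
Check two-phase: ΣzᵢKᵢ = 1.120 > 1 and Σzᵢ/Kᵢ = 2.069 > 1, so g(0) = 0.120 > 0 and g(1) = -1.069 < 0.
Binary case is linear: z₁(K₁−1)(1+ψ(K₂−1)) + z₂(K₂−1)(1+ψ(K₁−1)) = 0
⇒ ψ = [z₁(K₁−1)+z₂(K₂−1)] / [−(K₁−1)(K₂−1)] = 0.1195/0.7724 = 0.155
Compositions from xᵢ = zᵢ/(1+ψ(Kᵢ−1)), yᵢ = Kᵢxᵢ:
  1: x = 0.394, y = 0.823
  2: x = 0.606, y = 0.177

ψ = 0.155, x_1 = 0.394, y_1 = 0.823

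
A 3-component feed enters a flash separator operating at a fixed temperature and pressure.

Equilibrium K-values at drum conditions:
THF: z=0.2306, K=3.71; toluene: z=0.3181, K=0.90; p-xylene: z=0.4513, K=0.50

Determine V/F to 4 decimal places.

V/F = 0.3736

Material balance + equilibrium reduce to Σ zᵢ(Kᵢ−1)/(1+V/F(Kᵢ−1)) = 0.
g(0) = ΣzᵢKᵢ − 1 = 0.3675 and g(1) = 1 − Σzᵢ/Kᵢ = -0.3182, so a root lies in (0, 1).
Iterate (Newton) starting at V/F = 0.36:
  V/F = 0.3600: g = 0.00814, g' = -0.6051 → V/F = 0.3735
  V/F = 0.3735: g = 0.00009, g' = -0.5923 → V/F = 0.3736
Converged at V/F = 0.3736.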